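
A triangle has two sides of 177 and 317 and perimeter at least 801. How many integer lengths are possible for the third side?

187

Triangle inequality: 140 < x < 494. Perimeter ≥ 801 gives x ≥ 801 − 177 − 317 = 307.
So 307 ≤ x < 494; integers 307 through 493: 187 values.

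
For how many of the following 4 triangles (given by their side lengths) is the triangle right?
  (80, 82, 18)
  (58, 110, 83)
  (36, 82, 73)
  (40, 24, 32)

(80,82,18): 18²+80² = 6724 = 82² → right
(58,110,83): 58²+83² = 10253 < 12100 = 110² → obtuse
(36,82,73): 36²+73² = 6625 < 6724 = 82² → obtuse
(40,24,32): 24²+32² = 1600 = 40² → right
2 of the 4 are right.

2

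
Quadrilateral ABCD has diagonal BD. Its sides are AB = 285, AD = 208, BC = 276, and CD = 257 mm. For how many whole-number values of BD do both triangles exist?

415

From triangle ABD: 77 < BD < 493.
From triangle CBD: 19 < BD < 533.
Intersection: 77 < BD < 493, so integers 78 through 492: 415 values.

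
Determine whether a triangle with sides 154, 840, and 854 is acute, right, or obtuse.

Compare the square of the longest side to the sum of squares of the other two: 154² + 840² = 729316 = 854².

right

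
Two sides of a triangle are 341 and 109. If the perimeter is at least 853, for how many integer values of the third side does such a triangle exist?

Triangle inequality: 232 < x < 450. Perimeter ≥ 853 gives x ≥ 853 − 341 − 109 = 403.
So 403 ≤ x < 450; integers 403 through 449: 47 values.

47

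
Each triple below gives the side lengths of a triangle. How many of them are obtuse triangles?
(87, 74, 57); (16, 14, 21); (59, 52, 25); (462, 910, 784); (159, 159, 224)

(87,74,57): 57²+74² = 8725 > 7569 = 87² → acute
(16,14,21): 14²+16² = 452 > 441 = 21² → acute
(59,52,25): 25²+52² = 3329 < 3481 = 59² → obtuse
(462,910,784): 462²+784² = 828100 = 910² → right
(159,159,224): 159²+159² = 50562 > 50176 = 224² → acute
1 of the 5 is obtuse.

1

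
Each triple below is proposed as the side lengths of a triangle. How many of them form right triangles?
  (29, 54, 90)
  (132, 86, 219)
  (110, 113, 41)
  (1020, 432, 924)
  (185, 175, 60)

(29,54,90): 29+54 ≤ 90, not a triangle
(132,86,219): 86+132 ≤ 219, not a triangle
(110,113,41): 41²+110² = 13781 > 12769 = 113² → acute
(1020,432,924): 432²+924² = 1040400 = 1020² → right
(185,175,60): 60²+175² = 34225 = 185² → right
2 of the 5 are right.

2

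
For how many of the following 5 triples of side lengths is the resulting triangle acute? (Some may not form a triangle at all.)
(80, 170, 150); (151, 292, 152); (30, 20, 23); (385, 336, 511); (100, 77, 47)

1

(80,170,150): 80²+150² = 28900 = 170² → right
(151,292,152): 151²+152² = 45905 < 85264 = 292² → obtuse
(30,20,23): 20²+23² = 929 > 900 = 30² → acute
(385,336,511): 336²+385² = 261121 = 511² → right
(100,77,47): 47²+77² = 8138 < 10000 = 100² → obtuse
1 of the 5 is acute.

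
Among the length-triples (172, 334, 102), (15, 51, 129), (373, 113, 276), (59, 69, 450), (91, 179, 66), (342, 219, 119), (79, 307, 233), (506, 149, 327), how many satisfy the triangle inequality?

2

(102,172,334): 102+172 ≤ 334 → not valid
(15,51,129): 15+51 ≤ 129 → not valid
(113,276,373): 113+276 > 373 → valid
(59,69,450): 59+69 ≤ 450 → not valid
(66,91,179): 66+91 ≤ 179 → not valid
(119,219,342): 119+219 ≤ 342 → not valid
(79,233,307): 79+233 > 307 → valid
(149,327,506): 149+327 ≤ 506 → not valid
2 of the 8 triples form a triangle.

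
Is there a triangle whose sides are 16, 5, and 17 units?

Yes

The longest side is 17, and the other two sum to 21.
Since 21 > 17, the triangle inequality holds.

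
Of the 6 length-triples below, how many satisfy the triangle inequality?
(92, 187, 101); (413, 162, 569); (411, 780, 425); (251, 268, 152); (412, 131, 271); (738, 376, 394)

5

(92,101,187): 92+101 > 187 → valid
(162,413,569): 162+413 > 569 → valid
(411,425,780): 411+425 > 780 → valid
(152,251,268): 152+251 > 268 → valid
(131,271,412): 131+271 ≤ 412 → not valid
(376,394,738): 376+394 > 738 → valid
5 of the 6 triples form a triangle.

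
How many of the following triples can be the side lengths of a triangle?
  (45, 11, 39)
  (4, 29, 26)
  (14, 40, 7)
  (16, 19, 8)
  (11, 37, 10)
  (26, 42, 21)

4

(11,39,45): 11+39 > 45 → valid
(4,26,29): 4+26 > 29 → valid
(7,14,40): 7+14 ≤ 40 → not valid
(8,16,19): 8+16 > 19 → valid
(10,11,37): 10+11 ≤ 37 → not valid
(21,26,42): 21+26 > 42 → valid
4 of the 6 triples form a triangle.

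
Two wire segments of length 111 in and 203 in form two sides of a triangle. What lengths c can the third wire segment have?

By the triangle inequality, c must be less than 111 + 203 = 314 and greater than |111 − 203| = 92.

92 < c < 314 (in)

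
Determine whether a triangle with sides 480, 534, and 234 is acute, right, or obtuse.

right

Compare the square of the longest side to the sum of squares of the other two: 234² + 480² = 285156 = 534².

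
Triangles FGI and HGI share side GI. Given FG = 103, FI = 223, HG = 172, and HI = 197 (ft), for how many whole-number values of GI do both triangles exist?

From triangle FGI: 120 < GI < 326.
From triangle HGI: 25 < GI < 369.
Intersection: 120 < GI < 326, so integers 121 through 325: 205 values.

205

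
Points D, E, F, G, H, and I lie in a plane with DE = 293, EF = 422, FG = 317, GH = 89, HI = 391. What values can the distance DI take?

The maximum is all hops collinear in one direction: 293 + 422 + 317 + 89 + 391 = 1512.
The longest hop is 422; the others sum to 1090. Since 422 ≤ 1090, the path can fold back on itself completely, so the minimum distance is 0.

0 ≤ DI ≤ 1512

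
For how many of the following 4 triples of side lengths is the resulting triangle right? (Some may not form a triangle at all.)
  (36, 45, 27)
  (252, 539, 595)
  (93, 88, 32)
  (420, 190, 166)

(36,45,27): 27²+36² = 2025 = 45² → right
(252,539,595): 252²+539² = 354025 = 595² → right
(93,88,32): 32²+88² = 8768 > 8649 = 93² → acute
(420,190,166): 166+190 ≤ 420, not a triangle
2 of the 4 are right.

2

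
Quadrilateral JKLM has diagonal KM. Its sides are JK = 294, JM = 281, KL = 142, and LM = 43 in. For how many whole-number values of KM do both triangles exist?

From triangle JKM: 13 < KM < 575.
From triangle LKM: 99 < KM < 185.
Intersection: 99 < KM < 185, so integers 100 through 184: 85 values.

85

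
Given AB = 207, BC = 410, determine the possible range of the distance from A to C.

203 ≤ AC ≤ 617

By the triangle inequality, |207 − 410| ≤ AC ≤ 207 + 410.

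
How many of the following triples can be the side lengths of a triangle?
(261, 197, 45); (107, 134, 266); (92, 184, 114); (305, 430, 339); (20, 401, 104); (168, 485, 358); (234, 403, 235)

(45,197,261): 45+197 ≤ 261 → not valid
(107,134,266): 107+134 ≤ 266 → not valid
(92,114,184): 92+114 > 184 → valid
(305,339,430): 305+339 > 430 → valid
(20,104,401): 20+104 ≤ 401 → not valid
(168,358,485): 168+358 > 485 → valid
(234,235,403): 234+235 > 403 → valid
4 of the 7 triples form a triangle.

4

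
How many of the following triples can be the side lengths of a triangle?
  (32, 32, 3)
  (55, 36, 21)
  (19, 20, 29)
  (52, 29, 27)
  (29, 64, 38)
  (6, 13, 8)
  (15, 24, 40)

(3,32,32): 3+32 > 32 → valid
(21,36,55): 21+36 > 55 → valid
(19,20,29): 19+20 > 29 → valid
(27,29,52): 27+29 > 52 → valid
(29,38,64): 29+38 > 64 → valid
(6,8,13): 6+8 > 13 → valid
(15,24,40): 15+24 ≤ 40 → not valid
6 of the 7 triples form a triangle.

6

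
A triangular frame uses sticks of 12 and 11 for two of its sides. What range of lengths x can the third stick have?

By the triangle inequality, x must be less than 12 + 11 = 23 and greater than |12 − 11| = 1.

1 < x < 23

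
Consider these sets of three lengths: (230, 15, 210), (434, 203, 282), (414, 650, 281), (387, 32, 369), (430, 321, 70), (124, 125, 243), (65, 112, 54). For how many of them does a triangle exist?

5

(15,210,230): 15+210 ≤ 230 → not valid
(203,282,434): 203+282 > 434 → valid
(281,414,650): 281+414 > 650 → valid
(32,369,387): 32+369 > 387 → valid
(70,321,430): 70+321 ≤ 430 → not valid
(124,125,243): 124+125 > 243 → valid
(54,65,112): 54+65 > 112 → valid
5 of the 7 triples form a triangle.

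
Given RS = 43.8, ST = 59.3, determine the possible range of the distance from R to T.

15.5 ≤ RT ≤ 103.1

By the triangle inequality, |43.8 − 59.3| ≤ RT ≤ 43.8 + 59.3.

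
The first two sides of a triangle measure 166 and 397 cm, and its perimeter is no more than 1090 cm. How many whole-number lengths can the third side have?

Triangle inequality: 231 < x < 563. Perimeter ≤ 1090 gives x ≤ 1090 − 166 − 397 = 527.
So 231 < x ≤ 527; integers 232 through 527: 296 values.

296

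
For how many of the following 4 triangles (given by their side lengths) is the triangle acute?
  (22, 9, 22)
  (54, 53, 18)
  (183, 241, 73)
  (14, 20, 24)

3

(22,9,22): 9²+22² = 565 > 484 = 22² → acute
(54,53,18): 18²+53² = 3133 > 2916 = 54² → acute
(183,241,73): 73²+183² = 38818 < 58081 = 241² → obtuse
(14,20,24): 14²+20² = 596 > 576 = 24² → acute
3 of the 4 are acute.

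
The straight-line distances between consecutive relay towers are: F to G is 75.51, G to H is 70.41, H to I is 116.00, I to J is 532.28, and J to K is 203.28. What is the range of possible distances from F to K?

67.08 ≤ FK ≤ 997.48

The maximum is all hops collinear in one direction: 75.51 + 70.41 + 116.00 + 532.28 + 203.28 = 997.48.
The longest hop is 532.28; the others sum to 465.20. Folding the others back against it leaves at least 532.28 − 465.20 = 67.08.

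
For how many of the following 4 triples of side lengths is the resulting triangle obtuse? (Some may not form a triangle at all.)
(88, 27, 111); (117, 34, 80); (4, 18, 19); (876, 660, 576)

(88,27,111): 27²+88² = 8473 < 12321 = 111² → obtuse
(117,34,80): 34+80 ≤ 117, not a triangle
(4,18,19): 4²+18² = 340 < 361 = 19² → obtuse
(876,660,576): 576²+660² = 767376 = 876² → right
2 of the 4 are obtuse.

2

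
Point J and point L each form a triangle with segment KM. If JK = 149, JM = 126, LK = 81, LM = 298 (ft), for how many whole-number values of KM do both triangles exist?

57

From triangle JKM: 23 < KM < 275.
From triangle LKM: 217 < KM < 379.
Intersection: 217 < KM < 275, so integers 218 through 274: 57 values.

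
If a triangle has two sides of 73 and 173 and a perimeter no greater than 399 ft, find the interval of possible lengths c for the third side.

Triangle inequality alone gives 100 < c < 246.
The perimeter condition gives c ≤ 399 − 73 − 173 = 153.
Intersecting the two: 100 < c ≤ 153.

100 < c ≤ 153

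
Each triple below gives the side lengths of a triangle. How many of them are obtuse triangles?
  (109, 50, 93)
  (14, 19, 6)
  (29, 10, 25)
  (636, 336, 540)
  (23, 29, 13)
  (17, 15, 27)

(109,50,93): 50²+93² = 11149 < 11881 = 109² → obtuse
(14,19,6): 6²+14² = 232 < 361 = 19² → obtuse
(29,10,25): 10²+25² = 725 < 841 = 29² → obtuse
(636,336,540): 336²+540² = 404496 = 636² → right
(23,29,13): 13²+23² = 698 < 841 = 29² → obtuse
(17,15,27): 15²+17² = 514 < 729 = 27² → obtuse
5 of the 6 are obtuse.

5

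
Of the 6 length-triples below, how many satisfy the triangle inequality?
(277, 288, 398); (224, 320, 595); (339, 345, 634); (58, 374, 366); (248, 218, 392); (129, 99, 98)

(277,288,398): 277+288 > 398 → valid
(224,320,595): 224+320 ≤ 595 → not valid
(339,345,634): 339+345 > 634 → valid
(58,366,374): 58+366 > 374 → valid
(218,248,392): 218+248 > 392 → valid
(98,99,129): 98+99 > 129 → valid
5 of the 6 triples form a triangle.

5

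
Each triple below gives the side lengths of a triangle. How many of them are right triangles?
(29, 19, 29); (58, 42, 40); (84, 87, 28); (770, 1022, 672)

2

(29,19,29): 19²+29² = 1202 > 841 = 29² → acute
(58,42,40): 40²+42² = 3364 = 58² → right
(84,87,28): 28²+84² = 7840 > 7569 = 87² → acute
(770,1022,672): 672²+770² = 1044484 = 1022² → right
2 of the 4 are right.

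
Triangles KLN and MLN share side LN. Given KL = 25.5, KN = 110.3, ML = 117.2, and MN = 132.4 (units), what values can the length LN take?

From triangle KLN: |25.5 − 110.3| < LN < 25.5 + 110.3, i.e. 84.8 < LN < 135.8.
From triangle MLN: 15.2 < LN < 249.6.
Both must hold, so LN lies in the intersection.

84.8 < LN < 135.8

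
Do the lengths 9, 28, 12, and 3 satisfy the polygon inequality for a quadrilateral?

For a quadrilateral, each side must be shorter than the sum of the others.
Here the longest side is 28, but the remaining 3 sides sum to only 24.

No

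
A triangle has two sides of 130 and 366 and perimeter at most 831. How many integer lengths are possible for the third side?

99

Triangle inequality: 236 < x < 496. Perimeter ≤ 831 gives x ≤ 831 − 130 − 366 = 335.
So 236 < x ≤ 335; integers 237 through 335: 99 values.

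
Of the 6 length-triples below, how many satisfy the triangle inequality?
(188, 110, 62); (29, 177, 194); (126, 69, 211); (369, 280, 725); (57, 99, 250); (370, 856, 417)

(62,110,188): 62+110 ≤ 188 → not valid
(29,177,194): 29+177 > 194 → valid
(69,126,211): 69+126 ≤ 211 → not valid
(280,369,725): 280+369 ≤ 725 → not valid
(57,99,250): 57+99 ≤ 250 → not valid
(370,417,856): 370+417 ≤ 856 → not valid
1 of the 6 triples forms a triangle.

1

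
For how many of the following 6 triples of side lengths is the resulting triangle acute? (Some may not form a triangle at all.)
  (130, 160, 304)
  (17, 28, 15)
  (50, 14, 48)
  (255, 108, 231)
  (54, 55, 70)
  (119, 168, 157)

(130,160,304): 130+160 ≤ 304, not a triangle
(17,28,15): 15²+17² = 514 < 784 = 28² → obtuse
(50,14,48): 14²+48² = 2500 = 50² → right
(255,108,231): 108²+231² = 65025 = 255² → right
(54,55,70): 54²+55² = 5941 > 4900 = 70² → acute
(119,168,157): 119²+157² = 38810 > 28224 = 168² → acute
2 of the 6 are acute.

2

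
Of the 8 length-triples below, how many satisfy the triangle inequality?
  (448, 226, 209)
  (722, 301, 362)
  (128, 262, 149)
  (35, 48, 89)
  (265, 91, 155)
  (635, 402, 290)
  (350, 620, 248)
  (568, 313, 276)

3

(209,226,448): 209+226 ≤ 448 → not valid
(301,362,722): 301+362 ≤ 722 → not valid
(128,149,262): 128+149 > 262 → valid
(35,48,89): 35+48 ≤ 89 → not valid
(91,155,265): 91+155 ≤ 265 → not valid
(290,402,635): 290+402 > 635 → valid
(248,350,620): 248+350 ≤ 620 → not valid
(276,313,568): 276+313 > 568 → valid
3 of the 8 triples form a triangle.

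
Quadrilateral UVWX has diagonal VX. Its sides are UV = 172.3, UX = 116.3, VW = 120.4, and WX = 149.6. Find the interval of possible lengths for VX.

From triangle UVX: |172.3 − 116.3| < VX < 172.3 + 116.3, i.e. 56.0 < VX < 288.6.
From triangle WVX: 29.2 < VX < 270.0.
Both must hold, so VX lies in the intersection.

56.0 < VX < 270.0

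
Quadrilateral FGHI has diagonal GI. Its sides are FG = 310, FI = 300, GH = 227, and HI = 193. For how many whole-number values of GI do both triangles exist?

385

From triangle FGI: 10 < GI < 610.
From triangle HGI: 34 < GI < 420.
Intersection: 34 < GI < 420, so integers 35 through 419: 385 values.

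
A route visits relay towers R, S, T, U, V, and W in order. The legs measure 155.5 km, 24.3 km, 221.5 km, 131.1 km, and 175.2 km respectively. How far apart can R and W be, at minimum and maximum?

0 ≤ RW ≤ 707.6 km

The maximum is all hops collinear in one direction: 155.5 + 24.3 + 221.5 + 131.1 + 175.2 = 707.6.
The longest hop is 221.5; the others sum to 486.1. Since 221.5 ≤ 486.1, the path can fold back on itself completely, so the minimum distance is 0.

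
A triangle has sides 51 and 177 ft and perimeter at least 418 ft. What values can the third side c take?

190 ≤ c < 228

Triangle inequality alone gives 126 < c < 228.
The perimeter condition gives c ≥ 418 − 51 − 177 = 190.
Intersecting the two: 190 ≤ c < 228.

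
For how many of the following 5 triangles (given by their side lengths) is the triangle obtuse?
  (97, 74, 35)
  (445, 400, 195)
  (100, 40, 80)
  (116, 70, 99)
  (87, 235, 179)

3

(97,74,35): 35²+74² = 6701 < 9409 = 97² → obtuse
(445,400,195): 195²+400² = 198025 = 445² → right
(100,40,80): 40²+80² = 8000 < 10000 = 100² → obtuse
(116,70,99): 70²+99² = 14701 > 13456 = 116² → acute
(87,235,179): 87²+179² = 39610 < 55225 = 235² → obtuse
3 of the 5 are obtuse.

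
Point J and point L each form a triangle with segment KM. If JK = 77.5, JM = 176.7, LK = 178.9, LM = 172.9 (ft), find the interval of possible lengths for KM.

99.2 < KM < 254.2

From triangle JKM: |77.5 − 176.7| < KM < 77.5 + 176.7, i.e. 99.2 < KM < 254.2.
From triangle LKM: 6.0 < KM < 351.8.
Both must hold, so KM lies in the intersection.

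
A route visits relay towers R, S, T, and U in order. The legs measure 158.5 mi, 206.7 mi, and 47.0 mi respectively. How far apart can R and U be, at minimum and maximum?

The maximum is all hops collinear in one direction: 158.5 + 206.7 + 47.0 = 412.2.
The longest hop is 206.7; the others sum to 205.5. Folding the others back against it leaves at least 206.7 − 205.5 = 1.2.

1.2 ≤ RU ≤ 412.2 mi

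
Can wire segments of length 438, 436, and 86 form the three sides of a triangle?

The longest side is 438, and the other two sum to 522.
Since 522 > 438, the triangle inequality holds.

Yes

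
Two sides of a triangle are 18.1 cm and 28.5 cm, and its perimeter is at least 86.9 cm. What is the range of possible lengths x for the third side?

Triangle inequality alone gives 10.4 < x < 46.6.
The perimeter condition gives x ≥ 86.9 − 18.1 − 28.5 = 40.3.
Intersecting the two: 40.3 ≤ x < 46.6.

40.3 ≤ x < 46.6 cm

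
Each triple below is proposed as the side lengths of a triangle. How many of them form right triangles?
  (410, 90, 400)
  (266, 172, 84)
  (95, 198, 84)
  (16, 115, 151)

1

(410,90,400): 90²+400² = 168100 = 410² → right
(266,172,84): 84+172 ≤ 266, not a triangle
(95,198,84): 84+95 ≤ 198, not a triangle
(16,115,151): 16+115 ≤ 151, not a triangle
1 of the 4 is right.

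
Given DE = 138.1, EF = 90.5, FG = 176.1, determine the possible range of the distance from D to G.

0 ≤ DG ≤ 404.7

The maximum is all hops collinear in one direction: 138.1 + 90.5 + 176.1 = 404.7.
The longest hop is 176.1; the others sum to 228.6. Since 176.1 ≤ 228.6, the path can fold back on itself completely, so the minimum distance is 0.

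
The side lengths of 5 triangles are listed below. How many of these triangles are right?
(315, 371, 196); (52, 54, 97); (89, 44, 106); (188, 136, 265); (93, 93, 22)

(315,371,196): 196²+315² = 137641 = 371² → right
(52,54,97): 52²+54² = 5620 < 9409 = 97² → obtuse
(89,44,106): 44²+89² = 9857 < 11236 = 106² → obtuse
(188,136,265): 136²+188² = 53840 < 70225 = 265² → obtuse
(93,93,22): 22²+93² = 9133 > 8649 = 93² → acute
1 of the 5 is right.

1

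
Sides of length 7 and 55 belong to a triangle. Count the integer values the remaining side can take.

The third side lies in the open interval (48, 62).
Integers from 49 to 61 inclusive: 61 − 49 + 1 = 13.

13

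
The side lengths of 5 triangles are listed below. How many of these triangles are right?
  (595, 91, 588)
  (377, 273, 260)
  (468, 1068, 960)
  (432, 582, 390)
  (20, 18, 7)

4

(595,91,588): 91²+588² = 354025 = 595² → right
(377,273,260): 260²+273² = 142129 = 377² → right
(468,1068,960): 468²+960² = 1140624 = 1068² → right
(432,582,390): 390²+432² = 338724 = 582² → right
(20,18,7): 7²+18² = 373 < 400 = 20² → obtuse
4 of the 5 are right.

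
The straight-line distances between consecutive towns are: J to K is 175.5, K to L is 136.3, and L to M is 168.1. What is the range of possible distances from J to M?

The maximum is all hops collinear in one direction: 175.5 + 136.3 + 168.1 = 479.9.
The longest hop is 175.5; the others sum to 304.4. Since 175.5 ≤ 304.4, the path can fold back on itself completely, so the minimum distance is 0.

0 ≤ JM ≤ 479.9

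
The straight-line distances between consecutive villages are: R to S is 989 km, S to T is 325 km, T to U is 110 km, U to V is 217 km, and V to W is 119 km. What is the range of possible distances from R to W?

218 ≤ RW ≤ 1760 km

The maximum is all hops collinear in one direction: 989 + 325 + 110 + 217 + 119 = 1760.
The longest hop is 989; the others sum to 771. Folding the others back against it leaves at least 989 − 771 = 218.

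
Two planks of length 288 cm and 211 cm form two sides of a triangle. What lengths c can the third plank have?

By the triangle inequality, c must be less than 288 + 211 = 499 and greater than |288 − 211| = 77.

77 < c < 499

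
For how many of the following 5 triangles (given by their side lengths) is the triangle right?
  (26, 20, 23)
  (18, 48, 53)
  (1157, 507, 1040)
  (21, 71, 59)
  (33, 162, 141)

(26,20,23): 20²+23² = 929 > 676 = 26² → acute
(18,48,53): 18²+48² = 2628 < 2809 = 53² → obtuse
(1157,507,1040): 507²+1040² = 1338649 = 1157² → right
(21,71,59): 21²+59² = 3922 < 5041 = 71² → obtuse
(33,162,141): 33²+141² = 20970 < 26244 = 162² → obtuse
1 of the 5 is right.

1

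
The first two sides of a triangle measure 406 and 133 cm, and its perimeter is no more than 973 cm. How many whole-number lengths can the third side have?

161

Triangle inequality: 273 < x < 539. Perimeter ≤ 973 gives x ≤ 973 − 406 − 133 = 434.
So 273 < x ≤ 434; integers 274 through 434: 161 values.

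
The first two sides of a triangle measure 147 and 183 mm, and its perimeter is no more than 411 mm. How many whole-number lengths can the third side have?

Triangle inequality: 36 < x < 330. Perimeter ≤ 411 gives x ≤ 411 − 147 − 183 = 81.
So 36 < x ≤ 81; integers 37 through 81: 45 values.

45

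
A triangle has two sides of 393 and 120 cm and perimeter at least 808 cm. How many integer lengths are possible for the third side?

Triangle inequality: 273 < x < 513. Perimeter ≥ 808 gives x ≥ 808 − 393 − 120 = 295.
So 295 ≤ x < 513; integers 295 through 512: 218 values.

218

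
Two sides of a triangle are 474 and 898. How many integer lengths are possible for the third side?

The third side lies in the open interval (424, 1372).
Integers from 425 to 1371 inclusive: 1371 − 425 + 1 = 947.

947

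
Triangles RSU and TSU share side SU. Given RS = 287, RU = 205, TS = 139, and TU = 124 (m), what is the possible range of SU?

From triangle RSU: |287 − 205| < SU < 287 + 205, i.e. 82 < SU < 492.
From triangle TSU: 15 < SU < 263.
Both must hold, so SU lies in the intersection.

82 < SU < 263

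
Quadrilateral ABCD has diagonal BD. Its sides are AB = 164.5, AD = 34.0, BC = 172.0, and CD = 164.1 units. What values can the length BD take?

130.5 < BD < 198.5

From triangle ABD: |164.5 − 34.0| < BD < 164.5 + 34.0, i.e. 130.5 < BD < 198.5.
From triangle CBD: 7.9 < BD < 336.1.
Both must hold, so BD lies in the intersection.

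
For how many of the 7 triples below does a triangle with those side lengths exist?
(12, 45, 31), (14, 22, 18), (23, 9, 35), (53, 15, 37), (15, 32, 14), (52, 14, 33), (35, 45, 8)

1

(12,31,45): 12+31 ≤ 45 → not valid
(14,18,22): 14+18 > 22 → valid
(9,23,35): 9+23 ≤ 35 → not valid
(15,37,53): 15+37 ≤ 53 → not valid
(14,15,32): 14+15 ≤ 32 → not valid
(14,33,52): 14+33 ≤ 52 → not valid
(8,35,45): 8+35 ≤ 45 → not valid
1 of the 7 triples forms a triangle.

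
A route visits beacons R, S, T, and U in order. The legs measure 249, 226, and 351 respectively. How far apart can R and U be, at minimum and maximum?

The maximum is all hops collinear in one direction: 249 + 226 + 351 = 826.
The longest hop is 351; the others sum to 475. Since 351 ≤ 475, the path can fold back on itself completely, so the minimum distance is 0.

0 ≤ RU ≤ 826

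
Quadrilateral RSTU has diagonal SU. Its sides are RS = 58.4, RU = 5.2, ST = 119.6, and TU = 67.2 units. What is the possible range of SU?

53.2 < SU < 63.6

From triangle RSU: |58.4 − 5.2| < SU < 58.4 + 5.2, i.e. 53.2 < SU < 63.6.
From triangle TSU: 52.4 < SU < 186.8.
Both must hold, so SU lies in the intersection.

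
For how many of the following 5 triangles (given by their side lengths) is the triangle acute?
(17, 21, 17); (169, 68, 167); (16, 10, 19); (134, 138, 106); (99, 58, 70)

(17,21,17): 17²+17² = 578 > 441 = 21² → acute
(169,68,167): 68²+167² = 32513 > 28561 = 169² → acute
(16,10,19): 10²+16² = 356 < 361 = 19² → obtuse
(134,138,106): 106²+134² = 29192 > 19044 = 138² → acute
(99,58,70): 58²+70² = 8264 < 9801 = 99² → obtuse
3 of the 5 are acute.

3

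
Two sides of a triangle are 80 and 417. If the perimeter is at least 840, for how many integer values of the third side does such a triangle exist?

Triangle inequality: 337 < x < 497. Perimeter ≥ 840 gives x ≥ 840 − 80 − 417 = 343.
So 343 ≤ x < 497; integers 343 through 496: 154 values.

154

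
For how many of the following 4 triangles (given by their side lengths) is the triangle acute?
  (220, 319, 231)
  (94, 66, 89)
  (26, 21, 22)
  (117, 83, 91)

(220,319,231): 220²+231² = 101761 = 319² → right
(94,66,89): 66²+89² = 12277 > 8836 = 94² → acute
(26,21,22): 21²+22² = 925 > 676 = 26² → acute
(117,83,91): 83²+91² = 15170 > 13689 = 117² → acute
3 of the 4 are acute.

3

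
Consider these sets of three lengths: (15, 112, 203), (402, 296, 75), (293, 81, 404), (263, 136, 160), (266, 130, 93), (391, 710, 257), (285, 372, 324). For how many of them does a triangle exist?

2

(15,112,203): 15+112 ≤ 203 → not valid
(75,296,402): 75+296 ≤ 402 → not valid
(81,293,404): 81+293 ≤ 404 → not valid
(136,160,263): 136+160 > 263 → valid
(93,130,266): 93+130 ≤ 266 → not valid
(257,391,710): 257+391 ≤ 710 → not valid
(285,324,372): 285+324 > 372 → valid
2 of the 7 triples form a triangle.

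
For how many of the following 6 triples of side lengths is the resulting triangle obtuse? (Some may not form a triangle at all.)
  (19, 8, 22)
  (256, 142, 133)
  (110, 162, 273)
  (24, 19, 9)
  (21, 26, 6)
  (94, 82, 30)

5

(19,8,22): 8²+19² = 425 < 484 = 22² → obtuse
(256,142,133): 133²+142² = 37853 < 65536 = 256² → obtuse
(110,162,273): 110+162 ≤ 273, not a triangle
(24,19,9): 9²+19² = 442 < 576 = 24² → obtuse
(21,26,6): 6²+21² = 477 < 676 = 26² → obtuse
(94,82,30): 30²+82² = 7624 < 8836 = 94² → obtuse
5 of the 6 are obtuse.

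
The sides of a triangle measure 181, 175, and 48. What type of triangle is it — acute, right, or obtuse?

acute

Compare the square of the longest side to the sum of squares of the other two: 48² + 175² = 32929 > 32761 = 181².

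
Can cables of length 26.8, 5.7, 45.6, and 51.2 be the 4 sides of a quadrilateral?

Yes

A quadrilateral exists iff every side is shorter than the sum of the others — equivalently, the longest side is less than the sum of the rest.
Longest side 51.2 < 78.1 (sum of the remaining 3), so yes.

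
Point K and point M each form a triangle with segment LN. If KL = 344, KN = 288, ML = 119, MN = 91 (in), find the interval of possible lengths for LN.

56 < LN < 210

From triangle KLN: |344 − 288| < LN < 344 + 288, i.e. 56 < LN < 632.
From triangle MLN: 28 < LN < 210.
Both must hold, so LN lies in the intersection.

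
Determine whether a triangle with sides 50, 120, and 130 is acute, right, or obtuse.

Compare the square of the longest side to the sum of squares of the other two: 50² + 120² = 16900 = 130².

right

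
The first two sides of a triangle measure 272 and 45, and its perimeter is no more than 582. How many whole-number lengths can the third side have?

Triangle inequality: 227 < x < 317. Perimeter ≤ 582 gives x ≤ 582 − 272 − 45 = 265.
So 227 < x ≤ 265; integers 228 through 265: 38 values.

38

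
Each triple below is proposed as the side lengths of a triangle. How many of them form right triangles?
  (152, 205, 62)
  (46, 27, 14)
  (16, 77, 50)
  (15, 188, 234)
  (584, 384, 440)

1

(152,205,62): 62²+152² = 26948 < 42025 = 205² → obtuse
(46,27,14): 14+27 ≤ 46, not a triangle
(16,77,50): 16+50 ≤ 77, not a triangle
(15,188,234): 15+188 ≤ 234, not a triangle
(584,384,440): 384²+440² = 341056 = 584² → right
1 of the 5 is right.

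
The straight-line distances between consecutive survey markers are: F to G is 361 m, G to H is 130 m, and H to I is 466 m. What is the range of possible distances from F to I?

The maximum is all hops collinear in one direction: 361 + 130 + 466 = 957.
The longest hop is 466; the others sum to 491. Since 466 ≤ 491, the path can fold back on itself completely, so the minimum distance is 0.

0 ≤ FI ≤ 957 m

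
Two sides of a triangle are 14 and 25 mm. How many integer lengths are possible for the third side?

The third side lies in the open interval (11, 39).
Integers from 12 to 38 inclusive: 38 − 12 + 1 = 27.

27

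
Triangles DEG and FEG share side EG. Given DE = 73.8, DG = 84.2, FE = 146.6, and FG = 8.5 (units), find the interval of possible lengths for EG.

138.1 < EG < 155.1

From triangle DEG: |73.8 − 84.2| < EG < 73.8 + 84.2, i.e. 10.4 < EG < 158.0.
From triangle FEG: 138.1 < EG < 155.1.
Both must hold, so EG lies in the intersection.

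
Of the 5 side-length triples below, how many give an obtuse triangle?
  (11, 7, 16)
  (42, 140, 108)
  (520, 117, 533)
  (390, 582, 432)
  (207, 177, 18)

(11,7,16): 7²+11² = 170 < 256 = 16² → obtuse
(42,140,108): 42²+108² = 13428 < 19600 = 140² → obtuse
(520,117,533): 117²+520² = 284089 = 533² → right
(390,582,432): 390²+432² = 338724 = 582² → right
(207,177,18): 18+177 ≤ 207, not a triangle
2 of the 5 are obtuse.

2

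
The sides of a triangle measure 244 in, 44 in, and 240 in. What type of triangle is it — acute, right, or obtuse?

right

Compare the square of the longest side to the sum of squares of the other two: 44² + 240² = 59536 = 244².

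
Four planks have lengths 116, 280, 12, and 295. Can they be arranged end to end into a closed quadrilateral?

Yes

A quadrilateral exists iff every side is shorter than the sum of the others — equivalently, the longest side is less than the sum of the rest.
Longest side 295 < 408 (sum of the remaining 3), so yes.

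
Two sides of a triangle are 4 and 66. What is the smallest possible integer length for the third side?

63

The third side must be strictly greater than |4 − 66| = 62.
The smallest integer above 62 is 63.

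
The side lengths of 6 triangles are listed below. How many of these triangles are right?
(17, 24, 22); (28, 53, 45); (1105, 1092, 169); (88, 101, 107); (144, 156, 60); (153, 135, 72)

(17,24,22): 17²+22² = 773 > 576 = 24² → acute
(28,53,45): 28²+45² = 2809 = 53² → right
(1105,1092,169): 169²+1092² = 1221025 = 1105² → right
(88,101,107): 88²+101² = 17945 > 11449 = 107² → acute
(144,156,60): 60²+144² = 24336 = 156² → right
(153,135,72): 72²+135² = 23409 = 153² → right
4 of the 6 are right.

4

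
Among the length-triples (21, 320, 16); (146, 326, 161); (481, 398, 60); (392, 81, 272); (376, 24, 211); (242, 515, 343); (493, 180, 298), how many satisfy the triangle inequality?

1

(16,21,320): 16+21 ≤ 320 → not valid
(146,161,326): 146+161 ≤ 326 → not valid
(60,398,481): 60+398 ≤ 481 → not valid
(81,272,392): 81+272 ≤ 392 → not valid
(24,211,376): 24+211 ≤ 376 → not valid
(242,343,515): 242+343 > 515 → valid
(180,298,493): 180+298 ≤ 493 → not valid
1 of the 7 triples forms a triangle.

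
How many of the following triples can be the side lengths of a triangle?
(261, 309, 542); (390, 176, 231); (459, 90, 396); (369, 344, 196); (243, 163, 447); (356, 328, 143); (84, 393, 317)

6

(261,309,542): 261+309 > 542 → valid
(176,231,390): 176+231 > 390 → valid
(90,396,459): 90+396 > 459 → valid
(196,344,369): 196+344 > 369 → valid
(163,243,447): 163+243 ≤ 447 → not valid
(143,328,356): 143+328 > 356 → valid
(84,317,393): 84+317 > 393 → valid
6 of the 7 triples form a triangle.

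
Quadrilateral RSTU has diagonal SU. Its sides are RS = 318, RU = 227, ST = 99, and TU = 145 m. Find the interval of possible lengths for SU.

From triangle RSU: |318 − 227| < SU < 318 + 227, i.e. 91 < SU < 545.
From triangle TSU: 46 < SU < 244.
Both must hold, so SU lies in the intersection.

91 < SU < 244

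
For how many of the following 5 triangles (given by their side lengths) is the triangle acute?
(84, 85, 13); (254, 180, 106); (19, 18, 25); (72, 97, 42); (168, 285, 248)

(84,85,13): 13²+84² = 7225 = 85² → right
(254,180,106): 106²+180² = 43636 < 64516 = 254² → obtuse
(19,18,25): 18²+19² = 685 > 625 = 25² → acute
(72,97,42): 42²+72² = 6948 < 9409 = 97² → obtuse
(168,285,248): 168²+248² = 89728 > 81225 = 285² → acute
2 of the 5 are acute.

2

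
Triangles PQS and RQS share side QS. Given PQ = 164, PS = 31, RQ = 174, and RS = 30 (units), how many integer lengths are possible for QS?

50

From triangle PQS: 133 < QS < 195.
From triangle RQS: 144 < QS < 204.
Intersection: 144 < QS < 195, so integers 145 through 194: 50 values.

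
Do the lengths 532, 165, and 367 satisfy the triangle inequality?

The two shorter sides sum to 532, exactly equal to the longest side 532.
That gives only a degenerate (flat) triangle — the inequality must be strict.

No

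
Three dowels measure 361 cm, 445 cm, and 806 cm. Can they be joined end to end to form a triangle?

The two shorter sides sum to 806, exactly equal to the longest side 806.
That gives only a degenerate (flat) triangle — the inequality must be strict.

No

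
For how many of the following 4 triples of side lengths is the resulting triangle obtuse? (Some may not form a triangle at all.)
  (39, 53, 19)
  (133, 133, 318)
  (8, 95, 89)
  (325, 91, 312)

2

(39,53,19): 19²+39² = 1882 < 2809 = 53² → obtuse
(133,133,318): 133+133 ≤ 318, not a triangle
(8,95,89): 8²+89² = 7985 < 9025 = 95² → obtuse
(325,91,312): 91²+312² = 105625 = 325² → right
2 of the 4 are obtuse.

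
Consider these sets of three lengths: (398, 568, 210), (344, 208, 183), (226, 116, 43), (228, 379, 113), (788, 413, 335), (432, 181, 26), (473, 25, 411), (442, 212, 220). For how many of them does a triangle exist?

(210,398,568): 210+398 > 568 → valid
(183,208,344): 183+208 > 344 → valid
(43,116,226): 43+116 ≤ 226 → not valid
(113,228,379): 113+228 ≤ 379 → not valid
(335,413,788): 335+413 ≤ 788 → not valid
(26,181,432): 26+181 ≤ 432 → not valid
(25,411,473): 25+411 ≤ 473 → not valid
(212,220,442): 212+220 ≤ 442 → not valid
2 of the 8 triples form a triangle.

2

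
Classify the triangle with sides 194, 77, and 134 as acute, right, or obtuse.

obtuse

Compare the square of the longest side to the sum of squares of the other two: 77² + 134² = 23885 < 37636 = 194².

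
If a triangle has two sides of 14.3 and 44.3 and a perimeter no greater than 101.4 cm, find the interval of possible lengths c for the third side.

Triangle inequality alone gives 30.0 < c < 58.6.
The perimeter condition gives c ≤ 101.4 − 14.3 − 44.3 = 42.8.
Intersecting the two: 30.0 < c ≤ 42.8.

30.0 < c ≤ 42.8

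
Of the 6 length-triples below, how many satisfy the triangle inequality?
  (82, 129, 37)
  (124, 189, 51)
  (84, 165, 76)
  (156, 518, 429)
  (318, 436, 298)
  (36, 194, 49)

(37,82,129): 37+82 ≤ 129 → not valid
(51,124,189): 51+124 ≤ 189 → not valid
(76,84,165): 76+84 ≤ 165 → not valid
(156,429,518): 156+429 > 518 → valid
(298,318,436): 298+318 > 436 → valid
(36,49,194): 36+49 ≤ 194 → not valid
2 of the 6 triples form a triangle.

2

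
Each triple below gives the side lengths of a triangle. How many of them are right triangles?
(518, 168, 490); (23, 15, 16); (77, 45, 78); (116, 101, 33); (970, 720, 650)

(518,168,490): 168²+490² = 268324 = 518² → right
(23,15,16): 15²+16² = 481 < 529 = 23² → obtuse
(77,45,78): 45²+77² = 7954 > 6084 = 78² → acute
(116,101,33): 33²+101² = 11290 < 13456 = 116² → obtuse
(970,720,650): 650²+720² = 940900 = 970² → right
2 of the 5 are right.

2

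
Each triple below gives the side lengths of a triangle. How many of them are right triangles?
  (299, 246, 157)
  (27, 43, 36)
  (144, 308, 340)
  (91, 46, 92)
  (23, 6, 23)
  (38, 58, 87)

1

(299,246,157): 157²+246² = 85165 < 89401 = 299² → obtuse
(27,43,36): 27²+36² = 2025 > 1849 = 43² → acute
(144,308,340): 144²+308² = 115600 = 340² → right
(91,46,92): 46²+91² = 10397 > 8464 = 92² → acute
(23,6,23): 6²+23² = 565 > 529 = 23² → acute
(38,58,87): 38²+58² = 4808 < 7569 = 87² → obtuse
1 of the 6 is right.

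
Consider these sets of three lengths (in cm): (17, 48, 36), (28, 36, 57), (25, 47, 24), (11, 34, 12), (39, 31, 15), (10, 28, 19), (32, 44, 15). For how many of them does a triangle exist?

6

(17,36,48): 17+36 > 48 → valid
(28,36,57): 28+36 > 57 → valid
(24,25,47): 24+25 > 47 → valid
(11,12,34): 11+12 ≤ 34 → not valid
(15,31,39): 15+31 > 39 → valid
(10,19,28): 10+19 > 28 → valid
(15,32,44): 15+32 > 44 → valid
6 of the 7 triples form a triangle.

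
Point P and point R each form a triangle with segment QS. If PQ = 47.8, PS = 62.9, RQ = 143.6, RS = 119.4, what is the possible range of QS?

24.2 < QS < 110.7

From triangle PQS: |47.8 − 62.9| < QS < 47.8 + 62.9, i.e. 15.1 < QS < 110.7.
From triangle RQS: 24.2 < QS < 263.0.
Both must hold, so QS lies in the intersection.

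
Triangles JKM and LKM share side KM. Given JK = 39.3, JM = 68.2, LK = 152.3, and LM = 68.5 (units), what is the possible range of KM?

From triangle JKM: |39.3 − 68.2| < KM < 39.3 + 68.2, i.e. 28.9 < KM < 107.5.
From triangle LKM: 83.8 < KM < 220.8.
Both must hold, so KM lies in the intersection.

83.8 < KM < 107.5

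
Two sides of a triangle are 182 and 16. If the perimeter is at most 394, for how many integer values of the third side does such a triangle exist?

30

Triangle inequality: 166 < x < 198. Perimeter ≤ 394 gives x ≤ 394 − 182 − 16 = 196.
So 166 < x ≤ 196; integers 167 through 196: 30 values.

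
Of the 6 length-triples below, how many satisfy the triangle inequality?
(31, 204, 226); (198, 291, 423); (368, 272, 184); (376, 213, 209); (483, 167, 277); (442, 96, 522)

(31,204,226): 31+204 > 226 → valid
(198,291,423): 198+291 > 423 → valid
(184,272,368): 184+272 > 368 → valid
(209,213,376): 209+213 > 376 → valid
(167,277,483): 167+277 ≤ 483 → not valid
(96,442,522): 96+442 > 522 → valid
5 of the 6 triples form a triangle.

5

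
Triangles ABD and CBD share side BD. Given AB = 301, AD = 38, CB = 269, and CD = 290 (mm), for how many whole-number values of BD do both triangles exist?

75

From triangle ABD: 263 < BD < 339.
From triangle CBD: 21 < BD < 559.
Intersection: 263 < BD < 339, so integers 264 through 338: 75 values.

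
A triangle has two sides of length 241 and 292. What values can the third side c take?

By the triangle inequality, c must be less than 241 + 292 = 533 and greater than |241 − 292| = 51.

51 < c < 533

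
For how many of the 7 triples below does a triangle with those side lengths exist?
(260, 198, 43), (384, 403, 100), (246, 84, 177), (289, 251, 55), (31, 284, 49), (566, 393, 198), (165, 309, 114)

(43,198,260): 43+198 ≤ 260 → not valid
(100,384,403): 100+384 > 403 → valid
(84,177,246): 84+177 > 246 → valid
(55,251,289): 55+251 > 289 → valid
(31,49,284): 31+49 ≤ 284 → not valid
(198,393,566): 198+393 > 566 → valid
(114,165,309): 114+165 ≤ 309 → not valid
4 of the 7 triples form a triangle.

4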